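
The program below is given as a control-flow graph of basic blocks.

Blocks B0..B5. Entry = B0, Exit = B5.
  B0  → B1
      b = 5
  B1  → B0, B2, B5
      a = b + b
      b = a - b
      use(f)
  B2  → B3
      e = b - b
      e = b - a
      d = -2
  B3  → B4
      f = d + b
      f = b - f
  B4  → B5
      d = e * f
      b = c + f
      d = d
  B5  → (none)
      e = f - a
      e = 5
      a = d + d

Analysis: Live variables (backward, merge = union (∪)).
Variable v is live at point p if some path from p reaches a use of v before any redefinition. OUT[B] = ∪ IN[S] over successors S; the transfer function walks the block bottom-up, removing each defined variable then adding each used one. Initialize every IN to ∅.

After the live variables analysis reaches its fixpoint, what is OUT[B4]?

Fixpoint table:
  B0:   IN={c, d, f}   OUT={b, c, d, f}
  B1:   IN={b, c, d, f}   OUT={a, b, c, d, f}
  B2:   IN={a, b, c}   OUT={a, b, c, d, e}
  B3:   IN={a, b, c, d, e}   OUT={a, c, e, f}
  B4:   IN={a, c, e, f}   OUT={a, d, f}
  B5:   IN={a, d, f}   OUT={}

Merge at B4: OUT[B4] = IN[B5] = {a, d, f}

Answer: {a, d, f}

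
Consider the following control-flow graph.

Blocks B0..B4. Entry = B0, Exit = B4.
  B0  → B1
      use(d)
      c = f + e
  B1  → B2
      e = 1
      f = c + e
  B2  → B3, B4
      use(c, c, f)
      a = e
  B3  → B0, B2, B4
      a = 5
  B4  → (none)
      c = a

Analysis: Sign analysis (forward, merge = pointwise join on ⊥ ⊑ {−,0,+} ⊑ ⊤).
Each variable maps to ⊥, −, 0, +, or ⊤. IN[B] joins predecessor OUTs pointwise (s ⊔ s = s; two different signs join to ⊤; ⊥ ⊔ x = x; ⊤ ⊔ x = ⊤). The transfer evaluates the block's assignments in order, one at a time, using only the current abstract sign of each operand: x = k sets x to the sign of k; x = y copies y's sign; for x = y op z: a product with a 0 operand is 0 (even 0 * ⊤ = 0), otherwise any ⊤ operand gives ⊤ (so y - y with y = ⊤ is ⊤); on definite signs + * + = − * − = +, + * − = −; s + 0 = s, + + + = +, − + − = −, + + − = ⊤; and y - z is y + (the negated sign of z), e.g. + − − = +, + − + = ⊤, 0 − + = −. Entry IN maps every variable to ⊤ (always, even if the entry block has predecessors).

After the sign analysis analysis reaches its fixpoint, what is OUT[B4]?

Fixpoint table:
  B0: | IN=(all ⊤) | OUT=(all ⊤)
  B1: | IN=(all ⊤) | OUT={e:+; rest ⊤}
  B2: | IN={e:+; rest ⊤} | OUT={a:+, e:+; rest ⊤}
  B3: | IN={a:+, e:+; rest ⊤} | OUT={a:+, e:+; rest ⊤}
  B4: | IN={a:+, e:+; rest ⊤} | OUT={a:+, c:+, e:+; rest ⊤}

Merge at B4: IN[B4] = OUT[B2] ⊔ OUT[B3] = {a: +, b: ⊤, c: ⊤, d: ⊤, e: +, f: ⊤}
Applying B4's transfer function to that IN value gives OUT[B4] (row B4 above).

Answer: {a: +, b: ⊤, c: +, d: ⊤, e: +, f: ⊤}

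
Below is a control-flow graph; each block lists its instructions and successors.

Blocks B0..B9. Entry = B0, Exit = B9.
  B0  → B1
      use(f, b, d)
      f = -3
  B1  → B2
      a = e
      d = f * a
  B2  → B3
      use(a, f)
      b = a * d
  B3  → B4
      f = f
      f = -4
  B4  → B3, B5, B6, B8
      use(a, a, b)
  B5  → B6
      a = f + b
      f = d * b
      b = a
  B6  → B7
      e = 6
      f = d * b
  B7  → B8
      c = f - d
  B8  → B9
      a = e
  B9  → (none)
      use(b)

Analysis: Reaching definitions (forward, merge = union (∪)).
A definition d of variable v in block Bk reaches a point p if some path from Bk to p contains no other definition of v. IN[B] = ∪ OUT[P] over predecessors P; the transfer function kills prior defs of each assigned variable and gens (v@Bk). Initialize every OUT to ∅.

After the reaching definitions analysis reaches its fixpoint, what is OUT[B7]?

Per-block solution:
  B0: | IN={} | OUT={f@B0}
  B1: | IN={f@B0} | OUT={a@B1, d@B1, f@B0}
  B2: | IN={a@B1, d@B1, f@B0} | OUT={a@B1, b@B2, d@B1, f@B0}
  B3: | IN={a@B1, b@B2, d@B1, f@B0, f@B3} | OUT={a@B1, b@B2, d@B1, f@B3}
  B4: | IN={a@B1, b@B2, d@B1, f@B3} | OUT={a@B1, b@B2, d@B1, f@B3}
  B5: | IN={a@B1, b@B2, d@B1, f@B3} | OUT={a@B5, b@B5, d@B1, f@B5}
  B6: | IN={a@B1, a@B5, b@B2, b@B5, d@B1, f@B3, f@B5} | OUT={a@B1, a@B5, b@B2, b@B5, d@B1, e@B6, f@B6}
  B7: | IN={a@B1, a@B5, b@B2, b@B5, d@B1, e@B6, f@B6} | OUT={a@B1, a@B5, b@B2, b@B5, c@B7, d@B1, e@B6, f@B6}
  B8: | IN={a@B1, a@B5, b@B2, b@B5, c@B7, d@B1, e@B6, f@B3, f@B6} | OUT={a@B8, b@B2, b@B5, c@B7, d@B1, e@B6, f@B3, f@B6}
  B9: | IN={a@B8, b@B2, b@B5, c@B7, d@B1, e@B6, f@B3, f@B6} | OUT={a@B8, b@B2, b@B5, c@B7, d@B1, e@B6, f@B3, f@B6}

Merge at B7: IN[B7] = OUT[B6] = {a@B1, a@B5, b@B2, b@B5, d@B1, e@B6, f@B6}
Applying B7's transfer function to that IN value gives OUT[B7] (row B7 above).

Answer: {a@B1, a@B5, b@B2, b@B5, c@B7, d@B1, e@B6, f@B6}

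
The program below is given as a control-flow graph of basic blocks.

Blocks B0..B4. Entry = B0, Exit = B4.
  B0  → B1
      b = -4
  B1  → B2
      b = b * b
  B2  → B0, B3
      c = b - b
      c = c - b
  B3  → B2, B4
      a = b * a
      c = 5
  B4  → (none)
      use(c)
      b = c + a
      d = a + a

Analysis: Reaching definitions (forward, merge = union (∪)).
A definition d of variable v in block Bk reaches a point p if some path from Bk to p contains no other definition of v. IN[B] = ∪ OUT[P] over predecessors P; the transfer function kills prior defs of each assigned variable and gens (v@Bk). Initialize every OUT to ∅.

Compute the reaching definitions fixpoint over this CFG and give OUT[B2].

Answer: {a@B3, b@B1, c@B2}

Derivation:
Per-block solution:
  B0: | IN={a@B3, b@B1, c@B2} | OUT={a@B3, b@B0, c@B2}
  B1: | IN={a@B3, b@B0, c@B2} | OUT={a@B3, b@B1, c@B2}
  B2: | IN={a@B3, b@B1, c@B2, c@B3} | OUT={a@B3, b@B1, c@B2}
  B3: | IN={a@B3, b@B1, c@B2} | OUT={a@B3, b@B1, c@B3}
  B4: | IN={a@B3, b@B1, c@B3} | OUT={a@B3, b@B4, c@B3, d@B4}

Merge at B2: IN[B2] = OUT[B1] ⊔ OUT[B3] = {a@B3, b@B1, c@B2, c@B3}
Applying B2's transfer function to that IN value gives OUT[B2] (row B2 above).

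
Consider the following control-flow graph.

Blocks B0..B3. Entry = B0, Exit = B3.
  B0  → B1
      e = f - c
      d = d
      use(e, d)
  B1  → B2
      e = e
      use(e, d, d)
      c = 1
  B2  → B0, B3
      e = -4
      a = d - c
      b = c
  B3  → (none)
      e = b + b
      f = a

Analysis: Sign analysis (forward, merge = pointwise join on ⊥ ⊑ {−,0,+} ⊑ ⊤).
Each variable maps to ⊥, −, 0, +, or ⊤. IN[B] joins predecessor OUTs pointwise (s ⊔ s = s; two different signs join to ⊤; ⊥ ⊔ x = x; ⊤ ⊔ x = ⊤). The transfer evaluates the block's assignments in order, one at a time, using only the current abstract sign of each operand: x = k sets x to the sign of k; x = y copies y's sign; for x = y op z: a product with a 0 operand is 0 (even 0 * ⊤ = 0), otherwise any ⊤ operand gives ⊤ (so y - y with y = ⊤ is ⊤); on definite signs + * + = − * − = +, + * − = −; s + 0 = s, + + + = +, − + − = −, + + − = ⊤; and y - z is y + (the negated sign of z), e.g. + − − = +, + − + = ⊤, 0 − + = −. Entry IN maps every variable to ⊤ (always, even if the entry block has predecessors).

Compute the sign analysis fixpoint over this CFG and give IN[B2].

Answer: {a: ⊤, b: ⊤, c: +, d: ⊤, e: ⊤, f: ⊤}

Trace:
Per-block solution:
  B0:   IN=(all ⊤)   OUT=(all ⊤)
  B1:   IN=(all ⊤)   OUT={c:+; rest ⊤}
  B2:   IN={c:+; rest ⊤}   OUT={b:+, c:+, e:-; rest ⊤}
  B3:   IN={b:+, c:+, e:-; rest ⊤}   OUT={b:+, c:+, e:+; rest ⊤}

Merge at B2: IN[B2] = OUT[B1] = {a: ⊤, b: ⊤, c: +, d: ⊤, e: ⊤, f: ⊤}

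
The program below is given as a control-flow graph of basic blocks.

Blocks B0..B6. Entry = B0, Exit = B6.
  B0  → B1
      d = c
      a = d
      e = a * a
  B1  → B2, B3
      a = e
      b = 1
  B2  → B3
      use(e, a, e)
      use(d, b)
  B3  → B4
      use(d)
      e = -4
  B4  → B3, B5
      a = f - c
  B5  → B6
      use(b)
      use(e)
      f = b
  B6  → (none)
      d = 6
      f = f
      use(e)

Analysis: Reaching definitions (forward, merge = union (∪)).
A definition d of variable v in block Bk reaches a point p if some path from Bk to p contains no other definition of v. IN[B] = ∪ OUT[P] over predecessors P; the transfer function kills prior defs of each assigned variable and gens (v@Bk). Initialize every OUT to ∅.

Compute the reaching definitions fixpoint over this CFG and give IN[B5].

Answer: {a@B4, b@B1, d@B0, e@B3}

Working:
Converged values:
  B0: | IN={} | OUT={a@B0, d@B0, e@B0}
  B1: | IN={a@B0, d@B0, e@B0} | OUT={a@B1, b@B1, d@B0, e@B0}
  B2: | IN={a@B1, b@B1, d@B0, e@B0} | OUT={a@B1, b@B1, d@B0, e@B0}
  B3: | IN={a@B1, a@B4, b@B1, d@B0, e@B0, e@B3} | OUT={a@B1, a@B4, b@B1, d@B0, e@B3}
  B4: | IN={a@B1, a@B4, b@B1, d@B0, e@B3} | OUT={a@B4, b@B1, d@B0, e@B3}
  B5: | IN={a@B4, b@B1, d@B0, e@B3} | OUT={a@B4, b@B1, d@B0, e@B3, f@B5}
  B6: | IN={a@B4, b@B1, d@B0, e@B3, f@B5} | OUT={a@B4, b@B1, d@B6, e@B3, f@B6}

Merge at B5: IN[B5] = OUT[B4] = {a@B4, b@B1, d@B0, e@B3}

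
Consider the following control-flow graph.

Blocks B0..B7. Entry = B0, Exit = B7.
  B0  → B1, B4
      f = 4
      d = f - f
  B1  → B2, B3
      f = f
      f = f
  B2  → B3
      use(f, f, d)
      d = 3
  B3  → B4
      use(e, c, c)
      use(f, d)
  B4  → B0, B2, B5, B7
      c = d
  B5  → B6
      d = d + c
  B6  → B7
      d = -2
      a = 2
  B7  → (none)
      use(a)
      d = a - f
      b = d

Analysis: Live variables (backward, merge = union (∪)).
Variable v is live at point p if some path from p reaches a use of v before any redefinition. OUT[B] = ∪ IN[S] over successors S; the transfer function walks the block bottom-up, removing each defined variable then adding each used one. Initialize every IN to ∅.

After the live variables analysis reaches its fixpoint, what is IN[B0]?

Answer: {a, c, e}

Working:
Per-block solution:
  B0:   IN={a, c, e}   OUT={a, c, d, e, f}
  B1:   IN={a, c, d, e, f}   OUT={a, c, d, e, f}
  B2:   IN={a, c, d, e, f}   OUT={a, c, d, e, f}
  B3:   IN={a, c, d, e, f}   OUT={a, d, e, f}
  B4:   IN={a, d, e, f}   OUT={a, c, d, e, f}
  B5:   IN={c, d, f}   OUT={f}
  B6:   IN={f}   OUT={a, f}
  B7:   IN={a, f}   OUT={}

Merge at B0: OUT[B0] = IN[B1] ⊔ IN[B4] = {a, c, d, e, f}
Applying B0's transfer function to that OUT value gives IN[B0] (row B0 above).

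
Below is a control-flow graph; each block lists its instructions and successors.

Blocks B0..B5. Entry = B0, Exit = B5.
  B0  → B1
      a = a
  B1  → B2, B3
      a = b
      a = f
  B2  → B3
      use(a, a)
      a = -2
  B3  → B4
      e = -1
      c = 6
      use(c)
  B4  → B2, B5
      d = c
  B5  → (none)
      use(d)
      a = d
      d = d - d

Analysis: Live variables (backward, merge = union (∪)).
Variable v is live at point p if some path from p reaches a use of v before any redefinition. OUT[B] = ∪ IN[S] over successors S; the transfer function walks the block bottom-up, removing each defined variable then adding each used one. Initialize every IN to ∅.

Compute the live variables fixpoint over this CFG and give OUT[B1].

Answer: {a}

Trace:
Per-block solution:
  B0:   IN={a, b, f}   OUT={b, f}
  B1:   IN={b, f}   OUT={a}
  B2:   IN={a}   OUT={a}
  B3:   IN={a}   OUT={a, c}
  B4:   IN={a, c}   OUT={a, d}
  B5:   IN={d}   OUT={}

Merge at B1: OUT[B1] = IN[B2] ⊔ IN[B3] = {a}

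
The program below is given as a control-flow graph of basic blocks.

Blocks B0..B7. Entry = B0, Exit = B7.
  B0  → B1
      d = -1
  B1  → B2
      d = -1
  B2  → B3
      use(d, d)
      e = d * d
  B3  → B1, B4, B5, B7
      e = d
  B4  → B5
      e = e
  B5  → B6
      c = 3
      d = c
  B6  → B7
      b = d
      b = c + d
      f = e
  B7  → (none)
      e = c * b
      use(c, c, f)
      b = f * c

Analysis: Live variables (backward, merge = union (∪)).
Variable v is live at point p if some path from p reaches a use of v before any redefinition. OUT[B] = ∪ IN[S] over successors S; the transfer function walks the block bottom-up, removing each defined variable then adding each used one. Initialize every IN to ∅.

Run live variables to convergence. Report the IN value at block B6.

Answer: {c, d, e}

Working:
Per-block solution:
  B0:   IN={b, c, f}   OUT={b, c, f}
  B1:   IN={b, c, f}   OUT={b, c, d, f}
  B2:   IN={b, c, d, f}   OUT={b, c, d, f}
  B3:   IN={b, c, d, f}   OUT={b, c, e, f}
  B4:   IN={e}   OUT={e}
  B5:   IN={e}   OUT={c, d, e}
  B6:   IN={c, d, e}   OUT={b, c, f}
  B7:   IN={b, c, f}   OUT={}

Merge at B6: OUT[B6] = IN[B7] = {b, c, f}
Applying B6's transfer function to that OUT value gives IN[B6] (row B6 above).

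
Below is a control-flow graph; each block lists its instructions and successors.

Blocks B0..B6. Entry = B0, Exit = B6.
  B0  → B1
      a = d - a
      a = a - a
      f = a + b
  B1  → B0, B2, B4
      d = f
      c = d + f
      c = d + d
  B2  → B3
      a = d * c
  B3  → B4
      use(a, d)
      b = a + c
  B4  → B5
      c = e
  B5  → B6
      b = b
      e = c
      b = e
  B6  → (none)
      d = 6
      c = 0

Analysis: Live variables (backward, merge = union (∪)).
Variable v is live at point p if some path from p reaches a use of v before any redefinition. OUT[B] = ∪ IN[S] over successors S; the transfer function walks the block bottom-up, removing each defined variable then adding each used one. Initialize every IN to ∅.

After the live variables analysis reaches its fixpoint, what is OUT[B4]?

Answer: {b, c}

Working:
Fixpoint table:
  B0:   IN={a, b, d, e}   OUT={a, b, e, f}
  B1:   IN={a, b, e, f}   OUT={a, b, c, d, e}
  B2:   IN={c, d, e}   OUT={a, c, d, e}
  B3:   IN={a, c, d, e}   OUT={b, e}
  B4:   IN={b, e}   OUT={b, c}
  B5:   IN={b, c}   OUT={}
  B6:   IN={}   OUT={}

Merge at B4: OUT[B4] = IN[B5] = {b, c}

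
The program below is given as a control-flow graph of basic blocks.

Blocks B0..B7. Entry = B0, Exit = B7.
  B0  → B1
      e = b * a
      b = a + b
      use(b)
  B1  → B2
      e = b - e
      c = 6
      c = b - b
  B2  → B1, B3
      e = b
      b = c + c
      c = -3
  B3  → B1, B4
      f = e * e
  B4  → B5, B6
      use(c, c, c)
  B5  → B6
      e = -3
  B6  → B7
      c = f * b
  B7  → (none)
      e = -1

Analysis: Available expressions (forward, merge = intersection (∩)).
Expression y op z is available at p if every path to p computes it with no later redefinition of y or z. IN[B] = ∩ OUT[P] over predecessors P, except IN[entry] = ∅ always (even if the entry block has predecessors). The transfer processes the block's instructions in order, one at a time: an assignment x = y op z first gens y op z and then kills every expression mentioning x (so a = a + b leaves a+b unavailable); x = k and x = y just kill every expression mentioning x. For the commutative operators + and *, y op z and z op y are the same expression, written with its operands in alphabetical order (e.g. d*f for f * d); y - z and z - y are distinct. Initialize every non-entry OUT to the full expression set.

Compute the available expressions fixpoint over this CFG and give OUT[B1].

Per-block solution:
  B0:   IN={}   OUT={}
  B1:   IN={}   OUT={b-b}
  B2:   IN={b-b}   OUT={}
  B3:   IN={}   OUT={e*e}
  B4:   IN={e*e}   OUT={e*e}
  B5:   IN={e*e}   OUT={}
  B6:   IN={}   OUT={b*f}
  B7:   IN={b*f}   OUT={b*f}

Merge at B1: IN[B1] = OUT[B0] ∩ OUT[B2] ∩ OUT[B3] = {}
Applying B1's transfer function to that IN value gives OUT[B1] (row B1 above).

Answer: {b-b}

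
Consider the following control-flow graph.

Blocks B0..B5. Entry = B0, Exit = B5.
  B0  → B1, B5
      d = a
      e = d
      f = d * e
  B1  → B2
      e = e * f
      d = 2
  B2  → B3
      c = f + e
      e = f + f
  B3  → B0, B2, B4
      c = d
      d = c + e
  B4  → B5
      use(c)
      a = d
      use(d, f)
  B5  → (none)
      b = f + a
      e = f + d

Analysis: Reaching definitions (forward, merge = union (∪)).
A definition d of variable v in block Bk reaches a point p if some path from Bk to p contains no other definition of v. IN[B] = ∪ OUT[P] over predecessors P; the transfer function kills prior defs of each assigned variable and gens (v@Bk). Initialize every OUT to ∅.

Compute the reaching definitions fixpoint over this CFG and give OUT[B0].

Fixpoint table:
  B0: | IN={c@B3, d@B3, e@B2, f@B0} | OUT={c@B3, d@B0, e@B0, f@B0}
  B1: | IN={c@B3, d@B0, e@B0, f@B0} | OUT={c@B3, d@B1, e@B1, f@B0}
  B2: | IN={c@B3, d@B1, d@B3, e@B1, e@B2, f@B0} | OUT={c@B2, d@B1, d@B3, e@B2, f@B0}
  B3: | IN={c@B2, d@B1, d@B3, e@B2, f@B0} | OUT={c@B3, d@B3, e@B2, f@B0}
  B4: | IN={c@B3, d@B3, e@B2, f@B0} | OUT={a@B4, c@B3, d@B3, e@B2, f@B0}
  B5: | IN={a@B4, c@B3, d@B0, d@B3, e@B0, e@B2, f@B0} | OUT={a@B4, b@B5, c@B3, d@B0, d@B3, e@B5, f@B0}

Merge at B0 (entry node, so the boundary value {} is joined with the incoming edge(s)): IN[B0] = {} ⊔ OUT[B3] = {c@B3, d@B3, e@B2, f@B0}
Applying B0's transfer function to that IN value gives OUT[B0] (row B0 above).

Answer: {c@B3, d@B0, e@B0, f@B0}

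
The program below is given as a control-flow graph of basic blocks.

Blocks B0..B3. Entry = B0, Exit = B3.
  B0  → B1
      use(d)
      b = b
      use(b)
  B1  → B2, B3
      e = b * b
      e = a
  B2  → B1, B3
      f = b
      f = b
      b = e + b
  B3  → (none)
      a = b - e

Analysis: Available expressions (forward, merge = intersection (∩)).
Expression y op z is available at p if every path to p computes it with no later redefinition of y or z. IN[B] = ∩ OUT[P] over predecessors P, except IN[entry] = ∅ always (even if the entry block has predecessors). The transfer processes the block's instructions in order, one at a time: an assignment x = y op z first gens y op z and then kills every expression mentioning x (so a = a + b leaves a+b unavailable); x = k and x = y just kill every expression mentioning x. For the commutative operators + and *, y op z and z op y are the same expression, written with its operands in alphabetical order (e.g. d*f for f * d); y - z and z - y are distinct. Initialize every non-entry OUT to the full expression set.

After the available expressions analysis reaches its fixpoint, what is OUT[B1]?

Per-block solution:
  B0: | IN={} | OUT={}
  B1: | IN={} | OUT={b*b}
  B2: | IN={b*b} | OUT={}
  B3: | IN={} | OUT={b-e}

Merge at B1: IN[B1] = OUT[B0] ∩ OUT[B2] = {}
Applying B1's transfer function to that IN value gives OUT[B1] (row B1 above).

Answer: {b*b}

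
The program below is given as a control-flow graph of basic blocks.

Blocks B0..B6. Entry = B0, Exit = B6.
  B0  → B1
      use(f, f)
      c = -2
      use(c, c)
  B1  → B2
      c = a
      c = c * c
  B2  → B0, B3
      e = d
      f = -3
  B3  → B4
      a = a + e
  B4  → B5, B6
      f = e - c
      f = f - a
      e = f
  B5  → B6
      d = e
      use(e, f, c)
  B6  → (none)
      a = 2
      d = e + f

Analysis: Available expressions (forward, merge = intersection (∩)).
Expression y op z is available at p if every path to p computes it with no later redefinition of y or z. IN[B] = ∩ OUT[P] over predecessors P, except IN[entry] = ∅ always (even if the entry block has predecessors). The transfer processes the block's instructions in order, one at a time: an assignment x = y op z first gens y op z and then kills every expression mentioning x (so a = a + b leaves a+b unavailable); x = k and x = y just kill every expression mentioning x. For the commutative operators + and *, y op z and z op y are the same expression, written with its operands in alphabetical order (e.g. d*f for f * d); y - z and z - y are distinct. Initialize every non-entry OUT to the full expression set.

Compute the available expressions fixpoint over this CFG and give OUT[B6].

Answer: {e+f}

Derivation:
Fixpoint table:
  B0: | IN={} | OUT={}
  B1: | IN={} | OUT={}
  B2: | IN={} | OUT={}
  B3: | IN={} | OUT={}
  B4: | IN={} | OUT={}
  B5: | IN={} | OUT={}
  B6: | IN={} | OUT={e+f}

Merge at B6: IN[B6] = OUT[B4] ∩ OUT[B5] = {}
Applying B6's transfer function to that IN value gives OUT[B6] (row B6 above).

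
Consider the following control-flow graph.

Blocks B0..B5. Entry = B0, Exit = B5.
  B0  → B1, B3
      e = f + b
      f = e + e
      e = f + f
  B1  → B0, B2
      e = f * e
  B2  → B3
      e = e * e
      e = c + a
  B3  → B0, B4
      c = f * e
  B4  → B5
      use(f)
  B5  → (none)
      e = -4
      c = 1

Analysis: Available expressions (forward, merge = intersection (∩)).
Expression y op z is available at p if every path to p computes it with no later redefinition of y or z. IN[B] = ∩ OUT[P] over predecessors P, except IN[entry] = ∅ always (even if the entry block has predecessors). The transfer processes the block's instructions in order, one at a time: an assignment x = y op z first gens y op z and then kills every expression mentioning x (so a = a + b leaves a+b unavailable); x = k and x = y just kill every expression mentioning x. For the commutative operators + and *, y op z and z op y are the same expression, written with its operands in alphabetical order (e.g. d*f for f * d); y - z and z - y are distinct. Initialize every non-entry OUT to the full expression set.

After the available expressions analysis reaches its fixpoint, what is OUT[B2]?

Answer: {a+c, f+f}

Working:
Per-block solution:
  B0: | IN={} | OUT={f+f}
  B1: | IN={f+f} | OUT={f+f}
  B2: | IN={f+f} | OUT={a+c, f+f}
  B3: | IN={f+f} | OUT={e*f, f+f}
  B4: | IN={e*f, f+f} | OUT={e*f, f+f}
  B5: | IN={e*f, f+f} | OUT={f+f}

Merge at B2: IN[B2] = OUT[B1] = {f+f}
Applying B2's transfer function to that IN value gives OUT[B2] (row B2 above).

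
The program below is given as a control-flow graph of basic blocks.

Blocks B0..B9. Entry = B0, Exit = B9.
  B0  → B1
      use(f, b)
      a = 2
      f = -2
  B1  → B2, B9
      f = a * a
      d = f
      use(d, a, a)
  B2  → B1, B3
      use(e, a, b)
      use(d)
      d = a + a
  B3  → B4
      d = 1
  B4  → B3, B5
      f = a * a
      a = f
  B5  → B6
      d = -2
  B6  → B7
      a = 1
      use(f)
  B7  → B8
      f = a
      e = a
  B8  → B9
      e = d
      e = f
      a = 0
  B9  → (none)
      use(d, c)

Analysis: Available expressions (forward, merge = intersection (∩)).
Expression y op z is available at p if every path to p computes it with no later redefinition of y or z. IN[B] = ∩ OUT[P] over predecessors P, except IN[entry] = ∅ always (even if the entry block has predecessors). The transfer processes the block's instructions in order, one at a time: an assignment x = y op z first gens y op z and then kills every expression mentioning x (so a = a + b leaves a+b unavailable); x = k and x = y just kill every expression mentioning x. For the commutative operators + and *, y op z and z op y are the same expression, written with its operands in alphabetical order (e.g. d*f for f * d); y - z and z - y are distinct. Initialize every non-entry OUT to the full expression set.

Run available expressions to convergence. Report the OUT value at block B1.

Fixpoint table:
  B0:  IN={}  OUT={}
  B1:  IN={}  OUT={a*a}
  B2:  IN={a*a}  OUT={a*a, a+a}
  B3:  IN={}  OUT={}
  B4:  IN={}  OUT={}
  B5:  IN={}  OUT={}
  B6:  IN={}  OUT={}
  B7:  IN={}  OUT={}
  B8:  IN={}  OUT={}
  B9:  IN={}  OUT={}

Merge at B1: IN[B1] = OUT[B0] ∩ OUT[B2] = {}
Applying B1's transfer function to that IN value gives OUT[B1] (row B1 above).

Answer: {a*a}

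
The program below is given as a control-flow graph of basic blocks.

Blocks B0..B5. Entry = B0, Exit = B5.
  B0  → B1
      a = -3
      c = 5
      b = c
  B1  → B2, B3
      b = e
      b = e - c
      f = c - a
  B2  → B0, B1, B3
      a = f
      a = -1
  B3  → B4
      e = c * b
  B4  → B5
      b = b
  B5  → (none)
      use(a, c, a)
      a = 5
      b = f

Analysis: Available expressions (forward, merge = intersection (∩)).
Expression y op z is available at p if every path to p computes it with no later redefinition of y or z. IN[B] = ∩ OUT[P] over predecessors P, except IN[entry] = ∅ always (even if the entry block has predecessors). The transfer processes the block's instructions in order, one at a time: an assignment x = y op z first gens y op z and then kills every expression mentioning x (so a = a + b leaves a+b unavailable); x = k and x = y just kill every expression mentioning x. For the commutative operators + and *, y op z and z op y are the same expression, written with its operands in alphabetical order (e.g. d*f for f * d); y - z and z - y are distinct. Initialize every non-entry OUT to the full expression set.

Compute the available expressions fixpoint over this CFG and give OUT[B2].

Per-block solution:
  B0:  IN={}  OUT={}
  B1:  IN={}  OUT={c-a, e-c}
  B2:  IN={c-a, e-c}  OUT={e-c}
  B3:  IN={e-c}  OUT={b*c}
  B4:  IN={b*c}  OUT={}
  B5:  IN={}  OUT={}

Merge at B2: IN[B2] = OUT[B1] = {c-a, e-c}
Applying B2's transfer function to that IN value gives OUT[B2] (row B2 above).

Answer: {e-c}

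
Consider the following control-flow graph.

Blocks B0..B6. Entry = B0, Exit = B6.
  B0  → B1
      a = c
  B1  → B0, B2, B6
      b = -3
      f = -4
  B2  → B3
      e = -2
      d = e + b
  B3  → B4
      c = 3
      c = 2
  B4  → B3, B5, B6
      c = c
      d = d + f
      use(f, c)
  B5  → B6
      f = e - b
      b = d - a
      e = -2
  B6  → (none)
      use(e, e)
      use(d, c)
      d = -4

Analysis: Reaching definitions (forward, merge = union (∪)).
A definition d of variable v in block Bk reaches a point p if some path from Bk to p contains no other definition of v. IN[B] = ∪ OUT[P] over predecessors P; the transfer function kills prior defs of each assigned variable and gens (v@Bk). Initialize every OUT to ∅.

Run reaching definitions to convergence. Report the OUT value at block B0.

Answer: {a@B0, b@B1, f@B1}

Derivation:
Per-block solution:
  B0:  IN={a@B0, b@B1, f@B1}  OUT={a@B0, b@B1, f@B1}
  B1:  IN={a@B0, b@B1, f@B1}  OUT={a@B0, b@B1, f@B1}
  B2:  IN={a@B0, b@B1, f@B1}  OUT={a@B0, b@B1, d@B2, e@B2, f@B1}
  B3:  IN={a@B0, b@B1, c@B4, d@B2, d@B4, e@B2, f@B1}  OUT={a@B0, b@B1, c@B3, d@B2, d@B4, e@B2, f@B1}
  B4:  IN={a@B0, b@B1, c@B3, d@B2, d@B4, e@B2, f@B1}  OUT={a@B0, b@B1, c@B4, d@B4, e@B2, f@B1}
  B5:  IN={a@B0, b@B1, c@B4, d@B4, e@B2, f@B1}  OUT={a@B0, b@B5, c@B4, d@B4, e@B5, f@B5}
  B6:  IN={a@B0, b@B1, b@B5, c@B4, d@B4, e@B2, e@B5, f@B1, f@B5}  OUT={a@B0, b@B1, b@B5, c@B4, d@B6, e@B2, e@B5, f@B1, f@B5}

Merge at B0 (entry node, so the boundary value {} is joined with the incoming edge(s)): IN[B0] = {} ⊔ OUT[B1] = {a@B0, b@B1, f@B1}
Applying B0's transfer function to that IN value gives OUT[B0] (row B0 above).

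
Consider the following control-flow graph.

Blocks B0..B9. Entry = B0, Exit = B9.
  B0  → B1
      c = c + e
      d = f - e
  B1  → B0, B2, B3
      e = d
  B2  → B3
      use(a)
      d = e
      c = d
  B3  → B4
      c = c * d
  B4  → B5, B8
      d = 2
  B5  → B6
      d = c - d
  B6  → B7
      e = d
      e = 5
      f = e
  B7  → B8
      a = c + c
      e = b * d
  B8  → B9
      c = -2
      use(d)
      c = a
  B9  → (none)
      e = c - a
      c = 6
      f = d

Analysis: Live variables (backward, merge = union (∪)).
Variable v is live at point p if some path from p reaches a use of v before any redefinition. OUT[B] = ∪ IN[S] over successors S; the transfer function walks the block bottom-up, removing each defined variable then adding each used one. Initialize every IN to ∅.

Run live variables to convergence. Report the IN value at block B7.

Converged values:
  B0: | IN={a, b, c, e, f} | OUT={a, b, c, d, f}
  B1: | IN={a, b, c, d, f} | OUT={a, b, c, d, e, f}
  B2: | IN={a, b, e} | OUT={a, b, c, d}
  B3: | IN={a, b, c, d} | OUT={a, b, c}
  B4: | IN={a, b, c} | OUT={a, b, c, d}
  B5: | IN={b, c, d} | OUT={b, c, d}
  B6: | IN={b, c, d} | OUT={b, c, d}
  B7: | IN={b, c, d} | OUT={a, d}
  B8: | IN={a, d} | OUT={a, c, d}
  B9: | IN={a, c, d} | OUT={}

Merge at B7: OUT[B7] = IN[B8] = {a, d}
Applying B7's transfer function to that OUT value gives IN[B7] (row B7 above).

Answer: {b, c, d}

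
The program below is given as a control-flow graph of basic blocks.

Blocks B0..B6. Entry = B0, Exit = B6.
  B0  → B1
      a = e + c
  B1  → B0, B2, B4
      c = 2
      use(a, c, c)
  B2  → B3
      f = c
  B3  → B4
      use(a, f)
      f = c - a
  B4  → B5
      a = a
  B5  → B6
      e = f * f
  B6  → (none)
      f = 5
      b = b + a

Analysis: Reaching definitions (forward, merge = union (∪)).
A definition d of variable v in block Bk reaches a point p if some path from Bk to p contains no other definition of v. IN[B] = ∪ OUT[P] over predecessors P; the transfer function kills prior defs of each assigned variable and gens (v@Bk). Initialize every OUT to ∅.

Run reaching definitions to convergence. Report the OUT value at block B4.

Fixpoint table:
  B0:  IN={a@B0, c@B1}  OUT={a@B0, c@B1}
  B1:  IN={a@B0, c@B1}  OUT={a@B0, c@B1}
  B2:  IN={a@B0, c@B1}  OUT={a@B0, c@B1, f@B2}
  B3:  IN={a@B0, c@B1, f@B2}  OUT={a@B0, c@B1, f@B3}
  B4:  IN={a@B0, c@B1, f@B3}  OUT={a@B4, c@B1, f@B3}
  B5:  IN={a@B4, c@B1, f@B3}  OUT={a@B4, c@B1, e@B5, f@B3}
  B6:  IN={a@B4, c@B1, e@B5, f@B3}  OUT={a@B4, b@B6, c@B1, e@B5, f@B6}

Merge at B4: IN[B4] = OUT[B1] ⊔ OUT[B3] = {a@B0, c@B1, f@B3}
Applying B4's transfer function to that IN value gives OUT[B4] (row B4 above).

Answer: {a@B4, c@B1, f@B3}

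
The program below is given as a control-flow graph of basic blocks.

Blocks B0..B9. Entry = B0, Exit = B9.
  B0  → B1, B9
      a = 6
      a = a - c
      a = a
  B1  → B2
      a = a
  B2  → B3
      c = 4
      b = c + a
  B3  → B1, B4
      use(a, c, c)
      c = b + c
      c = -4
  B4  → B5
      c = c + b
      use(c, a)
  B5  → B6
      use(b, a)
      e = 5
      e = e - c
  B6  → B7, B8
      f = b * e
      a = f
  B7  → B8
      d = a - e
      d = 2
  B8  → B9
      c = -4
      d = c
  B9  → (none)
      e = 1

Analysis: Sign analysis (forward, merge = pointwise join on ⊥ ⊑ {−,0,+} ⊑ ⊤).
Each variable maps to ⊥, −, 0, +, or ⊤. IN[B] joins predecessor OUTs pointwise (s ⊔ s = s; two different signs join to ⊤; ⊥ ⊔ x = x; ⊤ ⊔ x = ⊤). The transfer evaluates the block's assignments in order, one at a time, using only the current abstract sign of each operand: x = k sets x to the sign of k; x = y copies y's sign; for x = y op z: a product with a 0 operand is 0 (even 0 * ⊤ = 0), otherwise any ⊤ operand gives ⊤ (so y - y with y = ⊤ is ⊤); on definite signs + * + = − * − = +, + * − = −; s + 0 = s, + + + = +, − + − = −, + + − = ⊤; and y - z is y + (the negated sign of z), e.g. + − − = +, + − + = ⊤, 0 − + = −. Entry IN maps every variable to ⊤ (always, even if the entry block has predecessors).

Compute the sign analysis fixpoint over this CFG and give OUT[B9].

Fixpoint table:
  B0:   IN=(all ⊤)   OUT=(all ⊤)
  B1:   IN=(all ⊤)   OUT=(all ⊤)
  B2:   IN=(all ⊤)   OUT={c:+; rest ⊤}
  B3:   IN={c:+; rest ⊤}   OUT={c:-; rest ⊤}
  B4:   IN={c:-; rest ⊤}   OUT=(all ⊤)
  B5:   IN=(all ⊤)   OUT=(all ⊤)
  B6:   IN=(all ⊤)   OUT=(all ⊤)
  B7:   IN=(all ⊤)   OUT={d:+; rest ⊤}
  B8:   IN=(all ⊤)   OUT={c:-, d:-; rest ⊤}
  B9:   IN=(all ⊤)   OUT={e:+; rest ⊤}

Merge at B9: IN[B9] = OUT[B0] ⊔ OUT[B8] = {a: ⊤, b: ⊤, c: ⊤, d: ⊤, e: ⊤, f: ⊤}
Applying B9's transfer function to that IN value gives OUT[B9] (row B9 above).

Answer: {a: ⊤, b: ⊤, c: ⊤, d: ⊤, e: +, f: ⊤}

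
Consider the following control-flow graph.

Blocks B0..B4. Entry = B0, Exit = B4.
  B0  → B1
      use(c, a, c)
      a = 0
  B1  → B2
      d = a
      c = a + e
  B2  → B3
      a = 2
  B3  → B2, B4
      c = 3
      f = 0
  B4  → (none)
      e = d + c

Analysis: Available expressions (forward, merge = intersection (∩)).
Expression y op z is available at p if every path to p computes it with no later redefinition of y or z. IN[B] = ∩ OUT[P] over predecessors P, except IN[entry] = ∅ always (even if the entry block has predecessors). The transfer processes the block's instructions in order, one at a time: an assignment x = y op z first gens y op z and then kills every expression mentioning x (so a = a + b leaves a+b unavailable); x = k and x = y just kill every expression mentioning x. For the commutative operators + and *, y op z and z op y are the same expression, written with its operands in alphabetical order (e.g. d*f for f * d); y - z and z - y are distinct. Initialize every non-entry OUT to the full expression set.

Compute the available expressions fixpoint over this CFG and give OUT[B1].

Answer: {a+e}

Working:
Per-block solution:
  B0:   IN={}   OUT={}
  B1:   IN={}   OUT={a+e}
  B2:   IN={}   OUT={}
  B3:   IN={}   OUT={}
  B4:   IN={}   OUT={c+d}

Merge at B1: IN[B1] = OUT[B0] = {}
Applying B1's transfer function to that IN value gives OUT[B1] (row B1 above).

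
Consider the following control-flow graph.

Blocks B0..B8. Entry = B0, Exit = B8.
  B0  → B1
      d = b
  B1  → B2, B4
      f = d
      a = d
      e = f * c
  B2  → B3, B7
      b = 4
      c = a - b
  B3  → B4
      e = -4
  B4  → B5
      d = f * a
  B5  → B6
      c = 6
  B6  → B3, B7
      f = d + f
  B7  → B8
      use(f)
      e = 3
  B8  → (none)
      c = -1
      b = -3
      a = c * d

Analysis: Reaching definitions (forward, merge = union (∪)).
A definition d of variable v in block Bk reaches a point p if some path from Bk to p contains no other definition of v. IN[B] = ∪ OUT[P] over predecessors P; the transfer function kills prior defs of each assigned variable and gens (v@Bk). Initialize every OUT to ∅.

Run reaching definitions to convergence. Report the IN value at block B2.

Answer: {a@B1, d@B0, e@B1, f@B1}

Derivation:
Converged values:
  B0: | IN={} | OUT={d@B0}
  B1: | IN={d@B0} | OUT={a@B1, d@B0, e@B1, f@B1}
  B2: | IN={a@B1, d@B0, e@B1, f@B1} | OUT={a@B1, b@B2, c@B2, d@B0, e@B1, f@B1}
  B3: | IN={a@B1, b@B2, c@B2, c@B5, d@B0, d@B4, e@B1, e@B3, f@B1, f@B6} | OUT={a@B1, b@B2, c@B2, c@B5, d@B0, d@B4, e@B3, f@B1, f@B6}
  B4: | IN={a@B1, b@B2, c@B2, c@B5, d@B0, d@B4, e@B1, e@B3, f@B1, f@B6} | OUT={a@B1, b@B2, c@B2, c@B5, d@B4, e@B1, e@B3, f@B1, f@B6}
  B5: | IN={a@B1, b@B2, c@B2, c@B5, d@B4, e@B1, e@B3, f@B1, f@B6} | OUT={a@B1, b@B2, c@B5, d@B4, e@B1, e@B3, f@B1, f@B6}
  B6: | IN={a@B1, b@B2, c@B5, d@B4, e@B1, e@B3, f@B1, f@B6} | OUT={a@B1, b@B2, c@B5, d@B4, e@B1, e@B3, f@B6}
  B7: | IN={a@B1, b@B2, c@B2, c@B5, d@B0, d@B4, e@B1, e@B3, f@B1, f@B6} | OUT={a@B1, b@B2, c@B2, c@B5, d@B0, d@B4, e@B7, f@B1, f@B6}
  B8: | IN={a@B1, b@B2, c@B2, c@B5, d@B0, d@B4, e@B7, f@B1, f@B6} | OUT={a@B8, b@B8, c@B8, d@B0, d@B4, e@B7, f@B1, f@B6}

Merge at B2: IN[B2] = OUT[B1] = {a@B1, d@B0, e@B1, f@B1}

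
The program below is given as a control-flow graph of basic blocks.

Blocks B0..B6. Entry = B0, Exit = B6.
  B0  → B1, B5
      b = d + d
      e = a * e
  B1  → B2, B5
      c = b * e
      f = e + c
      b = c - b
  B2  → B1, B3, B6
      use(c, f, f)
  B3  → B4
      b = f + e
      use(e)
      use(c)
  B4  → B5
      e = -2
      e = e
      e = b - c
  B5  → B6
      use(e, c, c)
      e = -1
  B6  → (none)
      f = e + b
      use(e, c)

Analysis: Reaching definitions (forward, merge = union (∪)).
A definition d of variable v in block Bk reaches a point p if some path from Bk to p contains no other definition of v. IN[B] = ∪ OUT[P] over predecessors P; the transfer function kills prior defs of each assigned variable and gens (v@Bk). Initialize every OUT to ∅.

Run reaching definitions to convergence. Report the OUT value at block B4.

Answer: {b@B3, c@B1, e@B4, f@B1}

Derivation:
Fixpoint table:
  B0: | IN={} | OUT={b@B0, e@B0}
  B1: | IN={b@B0, b@B1, c@B1, e@B0, f@B1} | OUT={b@B1, c@B1, e@B0, f@B1}
  B2: | IN={b@B1, c@B1, e@B0, f@B1} | OUT={b@B1, c@B1, e@B0, f@B1}
  B3: | IN={b@B1, c@B1, e@B0, f@B1} | OUT={b@B3, c@B1, e@B0, f@B1}
  B4: | IN={b@B3, c@B1, e@B0, f@B1} | OUT={b@B3, c@B1, e@B4, f@B1}
  B5: | IN={b@B0, b@B1, b@B3, c@B1, e@B0, e@B4, f@B1} | OUT={b@B0, b@B1, b@B3, c@B1, e@B5, f@B1}
  B6: | IN={b@B0, b@B1, b@B3, c@B1, e@B0, e@B5, f@B1} | OUT={b@B0, b@B1, b@B3, c@B1, e@B0, e@B5, f@B6}

Merge at B4: IN[B4] = OUT[B3] = {b@B3, c@B1, e@B0, f@B1}
Applying B4's transfer function to that IN value gives OUT[B4] (row B4 above).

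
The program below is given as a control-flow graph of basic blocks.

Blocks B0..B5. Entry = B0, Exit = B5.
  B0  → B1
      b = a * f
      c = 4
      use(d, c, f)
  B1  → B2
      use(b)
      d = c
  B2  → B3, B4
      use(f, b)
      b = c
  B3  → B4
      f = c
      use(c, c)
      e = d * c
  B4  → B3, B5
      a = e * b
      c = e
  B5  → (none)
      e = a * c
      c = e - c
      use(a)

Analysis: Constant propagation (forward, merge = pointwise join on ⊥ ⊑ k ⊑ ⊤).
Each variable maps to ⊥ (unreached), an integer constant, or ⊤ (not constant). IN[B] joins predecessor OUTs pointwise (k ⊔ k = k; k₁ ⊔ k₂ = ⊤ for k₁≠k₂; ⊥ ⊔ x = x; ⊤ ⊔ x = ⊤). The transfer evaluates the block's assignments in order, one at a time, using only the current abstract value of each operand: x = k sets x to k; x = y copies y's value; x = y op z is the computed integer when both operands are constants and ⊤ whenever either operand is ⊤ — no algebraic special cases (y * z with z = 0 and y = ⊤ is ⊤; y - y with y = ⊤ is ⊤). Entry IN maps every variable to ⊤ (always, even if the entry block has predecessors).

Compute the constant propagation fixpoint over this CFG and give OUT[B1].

Fixpoint table:
  B0: | IN=(all ⊤) | OUT={c:4; rest ⊤}
  B1: | IN={c:4; rest ⊤} | OUT={c:4, d:4; rest ⊤}
  B2: | IN={c:4, d:4; rest ⊤} | OUT={b:4, c:4, d:4; rest ⊤}
  B3: | IN={b:4, d:4; rest ⊤} | OUT={b:4, d:4; rest ⊤}
  B4: | IN={b:4, d:4; rest ⊤} | OUT={b:4, d:4; rest ⊤}
  B5: | IN={b:4, d:4; rest ⊤} | OUT={b:4, d:4; rest ⊤}

Merge at B1: IN[B1] = OUT[B0] = {a: ⊤, b: ⊤, c: 4, d: ⊤, e: ⊤, f: ⊤}
Applying B1's transfer function to that IN value gives OUT[B1] (row B1 above).

Answer: {a: ⊤, b: ⊤, c: 4, d: 4, e: ⊤, f: ⊤}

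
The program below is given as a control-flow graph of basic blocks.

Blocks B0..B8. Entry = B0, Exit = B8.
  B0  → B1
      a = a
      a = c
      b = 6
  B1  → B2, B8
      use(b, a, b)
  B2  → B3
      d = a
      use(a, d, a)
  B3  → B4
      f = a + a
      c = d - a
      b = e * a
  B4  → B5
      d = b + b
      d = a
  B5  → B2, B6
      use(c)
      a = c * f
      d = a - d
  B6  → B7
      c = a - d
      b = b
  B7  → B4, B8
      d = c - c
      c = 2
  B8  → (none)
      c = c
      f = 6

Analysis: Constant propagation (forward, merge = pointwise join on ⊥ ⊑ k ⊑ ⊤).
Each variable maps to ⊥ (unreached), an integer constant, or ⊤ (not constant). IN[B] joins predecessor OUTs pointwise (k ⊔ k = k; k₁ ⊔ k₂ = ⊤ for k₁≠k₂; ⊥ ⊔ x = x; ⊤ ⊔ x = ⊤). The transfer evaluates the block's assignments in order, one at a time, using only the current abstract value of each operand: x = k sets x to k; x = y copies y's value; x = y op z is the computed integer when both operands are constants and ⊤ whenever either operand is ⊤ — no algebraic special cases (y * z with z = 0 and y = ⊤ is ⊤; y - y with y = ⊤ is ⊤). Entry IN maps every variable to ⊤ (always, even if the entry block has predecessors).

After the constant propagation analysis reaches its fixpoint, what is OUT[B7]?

Converged values:
  B0:   IN=(all ⊤)   OUT={b:6; rest ⊤}
  B1:   IN={b:6; rest ⊤}   OUT={b:6; rest ⊤}
  B2:   IN=(all ⊤)   OUT=(all ⊤)
  B3:   IN=(all ⊤)   OUT=(all ⊤)
  B4:   IN=(all ⊤)   OUT=(all ⊤)
  B5:   IN=(all ⊤)   OUT=(all ⊤)
  B6:   IN=(all ⊤)   OUT=(all ⊤)
  B7:   IN=(all ⊤)   OUT={c:2; rest ⊤}
  B8:   IN=(all ⊤)   OUT={f:6; rest ⊤}

Merge at B7: IN[B7] = OUT[B6] = {a: ⊤, b: ⊤, c: ⊤, d: ⊤, e: ⊤, f: ⊤}
Applying B7's transfer function to that IN value gives OUT[B7] (row B7 above).

Answer: {a: ⊤, b: ⊤, c: 2, d: ⊤, e: ⊤, f: ⊤}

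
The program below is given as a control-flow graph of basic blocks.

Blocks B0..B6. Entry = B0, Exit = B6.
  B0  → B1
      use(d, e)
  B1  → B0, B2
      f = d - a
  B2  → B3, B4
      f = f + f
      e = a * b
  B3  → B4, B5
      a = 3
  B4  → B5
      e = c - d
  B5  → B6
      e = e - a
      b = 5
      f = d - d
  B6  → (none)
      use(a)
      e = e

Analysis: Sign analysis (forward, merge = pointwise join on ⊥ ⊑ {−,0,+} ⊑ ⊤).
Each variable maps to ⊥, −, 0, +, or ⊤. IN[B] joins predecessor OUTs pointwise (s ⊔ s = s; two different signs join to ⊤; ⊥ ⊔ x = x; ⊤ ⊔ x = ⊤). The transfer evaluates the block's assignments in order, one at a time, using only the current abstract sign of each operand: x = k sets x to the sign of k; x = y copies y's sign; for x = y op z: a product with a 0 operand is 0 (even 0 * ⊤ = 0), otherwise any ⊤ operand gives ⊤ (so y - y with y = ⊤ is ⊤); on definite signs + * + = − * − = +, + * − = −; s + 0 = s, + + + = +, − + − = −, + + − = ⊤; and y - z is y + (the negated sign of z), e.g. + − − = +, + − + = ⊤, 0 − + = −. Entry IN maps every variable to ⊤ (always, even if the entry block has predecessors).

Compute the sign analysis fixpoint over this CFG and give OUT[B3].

Fixpoint table:
  B0:  IN=(all ⊤)  OUT=(all ⊤)
  B1:  IN=(all ⊤)  OUT=(all ⊤)
  B2:  IN=(all ⊤)  OUT=(all ⊤)
  B3:  IN=(all ⊤)  OUT={a:+; rest ⊤}
  B4:  IN=(all ⊤)  OUT=(all ⊤)
  B5:  IN=(all ⊤)  OUT={b:+; rest ⊤}
  B6:  IN={b:+; rest ⊤}  OUT={b:+; rest ⊤}

Merge at B3: IN[B3] = OUT[B2] = {a: ⊤, b: ⊤, c: ⊤, d: ⊤, e: ⊤, f: ⊤}
Applying B3's transfer function to that IN value gives OUT[B3] (row B3 above).

Answer: {a: +, b: ⊤, c: ⊤, d: ⊤, e: ⊤, f: ⊤}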